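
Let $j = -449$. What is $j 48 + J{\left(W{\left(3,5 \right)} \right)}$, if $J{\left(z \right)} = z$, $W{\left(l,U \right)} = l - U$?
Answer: $-21554$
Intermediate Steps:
$j 48 + J{\left(W{\left(3,5 \right)} \right)} = \left(-449\right) 48 + \left(3 - 5\right) = -21552 + \left(3 - 5\right) = -21552 - 2 = -21554$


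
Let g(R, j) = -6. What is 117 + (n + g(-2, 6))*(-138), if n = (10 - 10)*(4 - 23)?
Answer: 945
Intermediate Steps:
n = 0 (n = 0*(-19) = 0)
117 + (n + g(-2, 6))*(-138) = 117 + (0 - 6)*(-138) = 117 - 6*(-138) = 117 + 828 = 945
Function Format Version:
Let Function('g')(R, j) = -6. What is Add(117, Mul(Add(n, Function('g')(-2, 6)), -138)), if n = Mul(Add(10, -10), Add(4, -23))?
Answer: 945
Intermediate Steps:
n = 0 (n = Mul(0, -19) = 0)
Add(117, Mul(Add(n, Function('g')(-2, 6)), -138)) = Add(117, Mul(Add(0, -6), -138)) = Add(117, Mul(-6, -138)) = Add(117, 828) = 945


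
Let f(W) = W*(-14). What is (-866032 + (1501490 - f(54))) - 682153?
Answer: -45939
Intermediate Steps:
f(W) = -14*W
(-866032 + (1501490 - f(54))) - 682153 = (-866032 + (1501490 - (-14)*54)) - 682153 = (-866032 + (1501490 - 1*(-756))) - 682153 = (-866032 + (1501490 + 756)) - 682153 = (-866032 + 1502246) - 682153 = 636214 - 682153 = -45939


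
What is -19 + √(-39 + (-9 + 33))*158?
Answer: -19 + 158*I*√15 ≈ -19.0 + 611.93*I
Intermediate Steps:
-19 + √(-39 + (-9 + 33))*158 = -19 + √(-39 + 24)*158 = -19 + √(-15)*158 = -19 + (I*√15)*158 = -19 + 158*I*√15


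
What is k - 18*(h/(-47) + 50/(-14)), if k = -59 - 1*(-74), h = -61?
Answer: 18399/329 ≈ 55.924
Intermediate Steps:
k = 15 (k = -59 + 74 = 15)
k - 18*(h/(-47) + 50/(-14)) = 15 - 18*(-61/(-47) + 50/(-14)) = 15 - 18*(-61*(-1/47) + 50*(-1/14)) = 15 - 18*(61/47 - 25/7) = 15 - 18*(-748/329) = 15 + 13464/329 = 18399/329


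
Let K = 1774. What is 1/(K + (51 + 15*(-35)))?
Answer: 1/1300 ≈ 0.00076923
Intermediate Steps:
1/(K + (51 + 15*(-35))) = 1/(1774 + (51 + 15*(-35))) = 1/(1774 + (51 - 525)) = 1/(1774 - 474) = 1/1300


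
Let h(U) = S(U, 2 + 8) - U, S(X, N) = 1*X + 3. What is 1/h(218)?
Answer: ⅓ ≈ 0.33333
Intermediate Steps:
S(X, N) = 3 + X (S(X, N) = X + 3 = 3 + X)
h(U) = 3 (h(U) = (3 + U) - U = 3)
1/h(218) = 1/3 = ⅓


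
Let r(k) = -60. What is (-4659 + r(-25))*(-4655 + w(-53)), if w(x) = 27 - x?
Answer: 21589425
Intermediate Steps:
(-4659 + r(-25))*(-4655 + w(-53)) = (-4659 - 60)*(-4655 + (27 - 1*(-53))) = -4719*(-4655 + (27 + 53)) = -4719*(-4655 + 80) = -4719*(-4575) = 21589425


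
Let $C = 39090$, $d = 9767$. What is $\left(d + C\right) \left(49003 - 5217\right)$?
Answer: $2139252602$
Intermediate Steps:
$\left(d + C\right) \left(49003 - 5217\right) = \left(9767 + 39090\right) \left(49003 - 5217\right) = 48857 \cdot 43786 = 2139252602$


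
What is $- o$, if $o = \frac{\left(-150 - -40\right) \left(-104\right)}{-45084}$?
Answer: $\frac{220}{867} \approx 0.25375$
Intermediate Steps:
$o = - \frac{220}{867}$ ($o = \left(-150 + \left(-3 + 43\right)\right) \left(-104\right) \left(- \frac{1}{45084}\right) = \left(-150 + 40\right) \left(-104\right) \left(- \frac{1}{45084}\right) = \left(-110\right) \left(-104\right) \left(- \frac{1}{45084}\right) = 11440 \left(- \frac{1}{45084}\right) = - \frac{220}{867} \approx -0.25375$)
$- o = \left(-1\right) \left(- \frac{220}{867}\right) = \frac{220}{867}$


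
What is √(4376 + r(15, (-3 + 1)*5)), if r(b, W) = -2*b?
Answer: √4346 ≈ 65.924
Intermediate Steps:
√(4376 + r(15, (-3 + 1)*5)) = √(4376 - 2*15) = √(4376 - 30) = √4346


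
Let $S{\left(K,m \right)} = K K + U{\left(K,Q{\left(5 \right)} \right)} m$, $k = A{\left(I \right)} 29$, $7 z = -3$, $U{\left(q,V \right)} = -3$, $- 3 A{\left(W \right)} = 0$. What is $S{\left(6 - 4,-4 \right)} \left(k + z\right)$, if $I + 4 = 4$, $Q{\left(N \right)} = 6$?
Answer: $- \frac{48}{7} \approx -6.8571$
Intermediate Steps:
$I = 0$ ($I = -4 + 4 = 0$)
$A{\left(W \right)} = 0$ ($A{\left(W \right)} = \left(- \frac{1}{3}\right) 0 = 0$)
$z = - \frac{3}{7}$ ($z = \frac{1}{7} \left(-3\right) = - \frac{3}{7} \approx -0.42857$)
$k = 0$ ($k = 0 \cdot 29 = 0$)
$S{\left(K,m \right)} = K^{2} - 3 m$ ($S{\left(K,m \right)} = K K - 3 m = K^{2} - 3 m$)
$S{\left(6 - 4,-4 \right)} \left(k + z\right) = \left(\left(6 - 4\right)^{2} - -12\right) \left(0 - \frac{3}{7}\right) = \left(2^{2} + 12\right) \left(- \frac{3}{7}\right) = \left(4 + 12\right) \left(- \frac{3}{7}\right) = 16 \left(- \frac{3}{7}\right) = - \frac{48}{7}$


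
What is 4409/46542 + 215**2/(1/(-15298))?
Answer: -32912177622691/46542 ≈ -7.0715e+8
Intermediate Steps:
4409/46542 + 215**2/(1/(-15298)) = 4409*(1/46542) + 46225/(-1/15298) = 4409/46542 + 46225*(-15298) = 4409/46542 - 707150050 = -32912177622691/46542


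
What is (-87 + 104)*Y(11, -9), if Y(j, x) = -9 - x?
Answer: 0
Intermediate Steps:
(-87 + 104)*Y(11, -9) = (-87 + 104)*(-9 - 1*(-9)) = 17*(-9 + 9) = 17*0 = 0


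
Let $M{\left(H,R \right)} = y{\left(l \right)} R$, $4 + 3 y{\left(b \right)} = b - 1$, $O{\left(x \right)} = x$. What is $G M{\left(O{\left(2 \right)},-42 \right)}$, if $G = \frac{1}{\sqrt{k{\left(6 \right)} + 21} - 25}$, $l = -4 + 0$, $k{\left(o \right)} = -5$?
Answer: $-6$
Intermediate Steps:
$l = -4$
$y{\left(b \right)} = - \frac{5}{3} + \frac{b}{3}$ ($y{\left(b \right)} = - \frac{4}{3} + \frac{b - 1}{3} = - \frac{4}{3} + \frac{-1 + b}{3} = - \frac{4}{3} + \left(- \frac{1}{3} + \frac{b}{3}\right) = - \frac{5}{3} + \frac{b}{3}$)
$M{\left(H,R \right)} = - 3 R$ ($M{\left(H,R \right)} = \left(- \frac{5}{3} + \frac{1}{3} \left(-4\right)\right) R = \left(- \frac{5}{3} - \frac{4}{3}\right) R = - 3 R$)
$G = - \frac{1}{21}$ ($G = \frac{1}{\sqrt{-5 + 21} - 25} = \frac{1}{\sqrt{16} - 25} = \frac{1}{4 - 25} = \frac{1}{-21} = - \frac{1}{21} \approx -0.047619$)
$G M{\left(O{\left(2 \right)},-42 \right)} = - \frac{\left(-3\right) \left(-42\right)}{21} = \left(- \frac{1}{21}\right) 126 = -6$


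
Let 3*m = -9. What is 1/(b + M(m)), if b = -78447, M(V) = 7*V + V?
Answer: -1/78471 ≈ -1.2744e-5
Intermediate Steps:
m = -3 (m = (1/3)*(-9) = -3)
M(V) = 8*V
1/(b + M(m)) = 1/(-78447 + 8*(-3)) = 1/(-78447 - 24) = 1/(-78471) = -1/78471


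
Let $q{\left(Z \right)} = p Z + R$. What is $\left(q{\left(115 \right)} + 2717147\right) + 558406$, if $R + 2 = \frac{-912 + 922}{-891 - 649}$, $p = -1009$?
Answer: $\frac{486565463}{154} \approx 3.1595 \cdot 10^{6}$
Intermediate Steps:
$R = - \frac{309}{154}$ ($R = -2 + \frac{-912 + 922}{-891 - 649} = -2 + \frac{10}{-1540} = -2 + 10 \left(- \frac{1}{1540}\right) = -2 - \frac{1}{154} = - \frac{309}{154} \approx -2.0065$)
$q{\left(Z \right)} = - \frac{309}{154} - 1009 Z$ ($q{\left(Z \right)} = - 1009 Z - \frac{309}{154} = - \frac{309}{154} - 1009 Z$)
$\left(q{\left(115 \right)} + 2717147\right) + 558406 = \left(\left(- \frac{309}{154} - 116035\right) + 2717147\right) + 558406 = \left(- \frac{17869699}{154} + 2717147\right) + 558406 = \frac{400570939}{154} + 558406 = \frac{486565463}{154}$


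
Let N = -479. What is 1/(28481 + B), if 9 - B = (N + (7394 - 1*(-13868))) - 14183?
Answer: 1/21890 ≈ 4.5683e-5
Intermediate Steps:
B = -6591 (B = 9 - ((-479 + (7394 - 1*(-13868))) - 14183) = 9 - ((-479 + (7394 + 13868)) - 14183) = 9 - ((-479 + 21262) - 14183) = 9 - (20783 - 14183) = 9 - 1*6600 = 9 - 6600 = -6591)
1/(28481 + B) = 1/(28481 - 6591) = 1/21890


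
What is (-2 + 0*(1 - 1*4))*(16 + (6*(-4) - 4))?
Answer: 24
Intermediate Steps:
(-2 + 0*(1 - 1*4))*(16 + (6*(-4) - 4)) = (-2 + 0*(1 - 4))*(16 + (-24 - 4)) = (-2 + 0*(-3))*(16 - 28) = (-2 + 0)*(-12) = -2*(-12) = 24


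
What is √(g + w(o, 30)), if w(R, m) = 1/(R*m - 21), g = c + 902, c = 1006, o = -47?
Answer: √434125173/477 ≈ 43.681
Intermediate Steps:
g = 1908 (g = 1006 + 902 = 1908)
w(R, m) = 1/(-21 + R*m)
√(g + w(o, 30)) = √(1908 + 1/(-21 - 47*30)) = √(1908 + 1/(-21 - 1410)) = √(1908 + 1/(-1431)) = √(1908 - 1/1431) = √(2730347/1431) = √434125173/477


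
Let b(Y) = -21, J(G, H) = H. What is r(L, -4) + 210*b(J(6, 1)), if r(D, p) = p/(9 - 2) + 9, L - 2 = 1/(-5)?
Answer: -30811/7 ≈ -4401.6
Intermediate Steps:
L = 9/5 (L = 2 + 1/(-5) = 2 - ⅕ = 9/5 ≈ 1.8000)
r(D, p) = 9 + p/7 (r(D, p) = p/7 + 9 = 9 + p/7)
r(L, -4) + 210*b(J(6, 1)) = (9 + (⅐)*(-4)) + 210*(-21) = (9 - 4/7) - 4410 = 59/7 - 4410 = -30811/7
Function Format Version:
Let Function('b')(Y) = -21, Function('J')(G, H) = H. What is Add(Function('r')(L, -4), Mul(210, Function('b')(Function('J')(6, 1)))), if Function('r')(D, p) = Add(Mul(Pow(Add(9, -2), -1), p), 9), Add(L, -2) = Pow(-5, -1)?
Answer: Rational(-30811, 7) ≈ -4401.6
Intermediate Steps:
L = Rational(9, 5) (L = Add(2, Pow(-5, -1)) = Add(2, Rational(-1, 5)) = Rational(9, 5) ≈ 1.8000)
Function('r')(D, p) = Add(9, Mul(Rational(1, 7), p)) (Function('r')(D, p) = Add(Mul(Pow(7, -1), p), 9) = Add(Mul(Rational(1, 7), p), 9) = Add(9, Mul(Rational(1, 7), p)))
Add(Function('r')(L, -4), Mul(210, Function('b')(Function('J')(6, 1)))) = Add(Add(9, Mul(Rational(1, 7), -4)), Mul(210, -21)) = Add(Add(9, Rational(-4, 7)), -4410) = Add(Rational(59, 7), -4410) = Rational(-30811, 7)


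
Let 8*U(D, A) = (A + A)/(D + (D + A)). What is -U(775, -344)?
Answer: 43/603 ≈ 0.071310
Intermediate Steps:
U(D, A) = A/(4*(A + 2*D)) (U(D, A) = ((A + A)/(D + (D + A)))/8 = ((2*A)/(D + (A + D)))/8 = ((2*A)/(A + 2*D))/8 = (2*A/(A + 2*D))/8 = A/(4*(A + 2*D)))
-U(775, -344) = -(-344)/(4*(-344 + 2*775)) = -(-344)/(4*(-344 + 1550)) = -(-344)/(4*1206) = -1*(-43/603) = 43/603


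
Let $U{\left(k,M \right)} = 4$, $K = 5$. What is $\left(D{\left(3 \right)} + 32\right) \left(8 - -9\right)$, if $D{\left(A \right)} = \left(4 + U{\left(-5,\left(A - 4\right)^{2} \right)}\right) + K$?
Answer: $765$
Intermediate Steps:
$D{\left(A \right)} = 13$ ($D{\left(A \right)} = \left(4 + 4\right) + 5 = 8 + 5 = 13$)
$\left(D{\left(3 \right)} + 32\right) \left(8 - -9\right) = \left(13 + 32\right) \left(8 - -9\right) = 45 \left(8 + 9\right) = 45 \cdot 17 = 765$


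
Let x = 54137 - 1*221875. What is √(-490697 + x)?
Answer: I*√658435 ≈ 811.44*I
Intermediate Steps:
x = -167738 (x = 54137 - 221875 = -167738)
√(-490697 + x) = √(-490697 - 167738) = √(-658435) = I*√658435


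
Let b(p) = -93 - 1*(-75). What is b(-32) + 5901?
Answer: 5883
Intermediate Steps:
b(p) = -18 (b(p) = -93 + 75 = -18)
b(-32) + 5901 = -18 + 5901 = 5883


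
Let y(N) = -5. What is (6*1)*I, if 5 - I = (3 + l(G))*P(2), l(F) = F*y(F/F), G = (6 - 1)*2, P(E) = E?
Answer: 594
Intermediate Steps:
G = 10 (G = 5*2 = 10)
l(F) = -5*F (l(F) = F*(-5) = -5*F)
I = 99 (I = 5 - (3 - 5*10)*2 = 5 - (3 - 50)*2 = 5 - (-47)*2 = 5 - 1*(-94) = 5 + 94 = 99)
(6*1)*I = (6*1)*99 = 6*99 = 594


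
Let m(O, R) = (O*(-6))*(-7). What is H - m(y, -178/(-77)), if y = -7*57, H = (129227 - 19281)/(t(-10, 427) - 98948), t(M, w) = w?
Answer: 1650904972/98521 ≈ 16757.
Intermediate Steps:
H = -109946/98521 (H = (129227 - 19281)/(427 - 98948) = 109946/(-98521) = 109946*(-1/98521) = -109946/98521 ≈ -1.1160)
y = -399
m(O, R) = 42*O (m(O, R) = -6*O*(-7) = 42*O)
H - m(y, -178/(-77)) = -109946/98521 - 42*(-399) = -109946/98521 - 1*(-16758) = -109946/98521 + 16758 = 1650904972/98521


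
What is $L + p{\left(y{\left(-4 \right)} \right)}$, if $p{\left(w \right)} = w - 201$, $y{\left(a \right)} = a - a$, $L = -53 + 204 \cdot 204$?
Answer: $41362$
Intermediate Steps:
$L = 41563$ ($L = -53 + 41616 = 41563$)
$y{\left(a \right)} = 0$
$p{\left(w \right)} = -201 + w$ ($p{\left(w \right)} = w - 201 = -201 + w$)
$L + p{\left(y{\left(-4 \right)} \right)} = 41563 + \left(-201 + 0\right) = 41563 - 201 = 41362$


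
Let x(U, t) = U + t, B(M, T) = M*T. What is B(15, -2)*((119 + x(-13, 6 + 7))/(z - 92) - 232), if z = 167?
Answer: 34562/5 ≈ 6912.4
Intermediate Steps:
B(15, -2)*((119 + x(-13, 6 + 7))/(z - 92) - 232) = (15*(-2))*((119 + (-13 + (6 + 7)))/(167 - 92) - 232) = -30*((119 + (-13 + 13))/75 - 232) = -30*((119 + 0)*(1/75) - 232) = -30*(119*(1/75) - 232) = -30*(119/75 - 232) = -30*(-17281/75) = 34562/5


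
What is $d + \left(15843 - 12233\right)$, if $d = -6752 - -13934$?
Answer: $10792$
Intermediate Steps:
$d = 7182$ ($d = -6752 + 13934 = 7182$)
$d + \left(15843 - 12233\right) = 7182 + \left(15843 - 12233\right) = 7182 + 3610 = 10792$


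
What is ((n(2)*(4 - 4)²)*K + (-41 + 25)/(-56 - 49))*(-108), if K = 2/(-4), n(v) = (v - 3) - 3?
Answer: -576/35 ≈ -16.457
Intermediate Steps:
n(v) = -6 + v (n(v) = (-3 + v) - 3 = -6 + v)
K = -½ (K = 2*(-¼) = -½ ≈ -0.50000)
((n(2)*(4 - 4)²)*K + (-41 + 25)/(-56 - 49))*(-108) = (((-6 + 2)*(4 - 4)²)*(-½) + (-41 + 25)/(-56 - 49))*(-108) = (-4*0²*(-½) - 16/(-105))*(-108) = (-4*0*(-½) - 16*(-1/105))*(-108) = (0*(-½) + 16/105)*(-108) = (0 + 16/105)*(-108) = (16/105)*(-108) = -576/35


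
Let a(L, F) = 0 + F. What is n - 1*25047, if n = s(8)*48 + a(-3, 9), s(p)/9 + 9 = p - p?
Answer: -28926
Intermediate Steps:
a(L, F) = F
s(p) = -81 (s(p) = -81 + 9*(p - p) = -81 + 9*0 = -81 + 0 = -81)
n = -3879 (n = -81*48 + 9 = -3888 + 9 = -3879)
n - 1*25047 = -3879 - 1*25047 = -3879 - 25047 = -28926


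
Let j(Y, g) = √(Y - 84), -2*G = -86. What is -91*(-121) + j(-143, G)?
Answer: 11011 + I*√227 ≈ 11011.0 + 15.067*I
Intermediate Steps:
G = 43 (G = -½*(-86) = 43)
j(Y, g) = √(-84 + Y)
-91*(-121) + j(-143, G) = -91*(-121) + √(-84 - 143) = 11011 + √(-227) = 11011 + I*√227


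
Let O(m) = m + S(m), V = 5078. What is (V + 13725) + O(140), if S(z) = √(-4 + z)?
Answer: 18943 + 2*√34 ≈ 18955.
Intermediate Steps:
O(m) = m + √(-4 + m)
(V + 13725) + O(140) = (5078 + 13725) + (140 + √(-4 + 140)) = 18803 + (140 + √136) = 18803 + (140 + 2*√34) = 18943 + 2*√34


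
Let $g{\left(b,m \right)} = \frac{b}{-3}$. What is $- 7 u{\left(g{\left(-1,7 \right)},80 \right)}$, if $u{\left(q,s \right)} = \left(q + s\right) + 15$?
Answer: $- \frac{2002}{3} \approx -667.33$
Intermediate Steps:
$g{\left(b,m \right)} = - \frac{b}{3}$ ($g{\left(b,m \right)} = b \left(- \frac{1}{3}\right) = - \frac{b}{3}$)
$u{\left(q,s \right)} = 15 + q + s$
$- 7 u{\left(g{\left(-1,7 \right)},80 \right)} = - 7 \left(15 - - \frac{1}{3} + 80\right) = - 7 \left(15 + \frac{1}{3} + 80\right) = \left(-7\right) \frac{286}{3} = - \frac{2002}{3}$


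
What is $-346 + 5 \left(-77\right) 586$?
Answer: $-225956$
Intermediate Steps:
$-346 + 5 \left(-77\right) 586 = -346 - 225610 = -225956$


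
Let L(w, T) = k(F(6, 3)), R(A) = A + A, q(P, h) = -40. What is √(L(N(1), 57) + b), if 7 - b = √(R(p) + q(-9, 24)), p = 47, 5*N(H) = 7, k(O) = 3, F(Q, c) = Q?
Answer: √(10 - 3*√6) ≈ 1.6284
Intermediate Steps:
N(H) = 7/5 (N(H) = (⅕)*7 = 7/5)
R(A) = 2*A
L(w, T) = 3
b = 7 - 3*√6 (b = 7 - √(2*47 - 40) = 7 - √(94 - 40) = 7 - √54 = 7 - 3*√6 ≈ -0.34847)
√(L(N(1), 57) + b) = √(3 + (7 - 3*√6)) = √(10 - 3*√6)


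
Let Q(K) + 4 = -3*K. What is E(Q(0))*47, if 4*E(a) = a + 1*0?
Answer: -47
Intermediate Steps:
Q(K) = -4 - 3*K
E(a) = a/4 (E(a) = (a + 1*0)/4 = (a + 0)/4 = a/4)
E(Q(0))*47 = ((-4 - 3*0)/4)*47 = ((-4 + 0)/4)*47 = ((¼)*(-4))*47 = -1*47 = -47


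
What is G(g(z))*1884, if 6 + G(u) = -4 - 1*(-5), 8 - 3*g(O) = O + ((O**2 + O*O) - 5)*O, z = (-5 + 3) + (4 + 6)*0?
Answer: -9420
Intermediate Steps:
z = -2 (z = -2 + 10*0 = -2 + 0 = -2)
g(O) = 8/3 - O/3 - O*(-5 + 2*O**2)/3 (g(O) = 8/3 - (O + ((O**2 + O*O) - 5)*O)/3 = 8/3 - (O + ((O**2 + O**2) - 5)*O)/3 = 8/3 - (O + (2*O**2 - 5)*O)/3 = 8/3 - (O + (-5 + 2*O**2)*O)/3 = 8/3 - (O + O*(-5 + 2*O**2))/3 = 8/3 + (-O/3 - O*(-5 + 2*O**2)/3) = 8/3 - O/3 - O*(-5 + 2*O**2)/3)
G(u) = -5 (G(u) = -6 + (-4 - 1*(-5)) = -6 + (-4 + 5) = -6 + 1 = -5)
G(g(z))*1884 = -5*1884 = -9420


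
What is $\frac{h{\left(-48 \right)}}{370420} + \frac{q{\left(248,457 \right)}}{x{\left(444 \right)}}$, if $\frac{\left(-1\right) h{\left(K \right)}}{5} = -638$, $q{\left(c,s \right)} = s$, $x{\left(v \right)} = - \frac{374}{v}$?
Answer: $- \frac{3757999415}{6926854} \approx -542.53$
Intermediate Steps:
$h{\left(K \right)} = 3190$ ($h{\left(K \right)} = \left(-5\right) \left(-638\right) = 3190$)
$\frac{h{\left(-48 \right)}}{370420} + \frac{q{\left(248,457 \right)}}{x{\left(444 \right)}} = \frac{3190}{370420} + \frac{457}{\left(-374\right) \frac{1}{444}} = 3190 \cdot \frac{1}{370420} + \frac{457}{\left(-374\right) \frac{1}{444}} = \frac{319}{37042} + \frac{457}{- \frac{187}{222}} = \frac{319}{37042} + 457 \left(- \frac{222}{187}\right) = \frac{319}{37042} - \frac{101454}{187} = - \frac{3757999415}{6926854}$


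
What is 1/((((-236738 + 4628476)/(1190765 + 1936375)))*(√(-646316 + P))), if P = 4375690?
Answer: 781785*√3729374/4094608378003 ≈ 0.00036872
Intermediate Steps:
1/((((-236738 + 4628476)/(1190765 + 1936375)))*(√(-646316 + P))) = 1/((((-236738 + 4628476)/(1190765 + 1936375)))*(√(-646316 + 4375690))) = 1/(((4391738/3127140))*(√3729374)) = (√3729374/3729374)/((4391738*(1/3127140))) = (√3729374/3729374)/(2195869/1563570) = 1563570*(√3729374/3729374)/2195869 = 781785*√3729374/4094608378003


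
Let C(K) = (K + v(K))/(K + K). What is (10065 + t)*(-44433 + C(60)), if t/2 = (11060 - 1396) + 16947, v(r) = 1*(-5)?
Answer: -67488054347/24 ≈ -2.8120e+9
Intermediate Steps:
v(r) = -5
t = 53222 (t = 2*((11060 - 1396) + 16947) = 2*(9664 + 16947) = 2*26611 = 53222)
C(K) = (-5 + K)/(2*K) (C(K) = (K - 5)/(K + K) = (-5 + K)/((2*K)) = (-5 + K)*(1/(2*K)) = (-5 + K)/(2*K))
(10065 + t)*(-44433 + C(60)) = (10065 + 53222)*(-44433 + (½)*(-5 + 60)/60) = 63287*(-44433 + (½)*(1/60)*55) = 63287*(-44433 + 11/24) = 63287*(-1066381/24) = -67488054347/24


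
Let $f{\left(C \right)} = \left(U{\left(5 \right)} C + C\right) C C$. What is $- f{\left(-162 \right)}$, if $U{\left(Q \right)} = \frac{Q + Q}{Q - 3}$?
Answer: $25509168$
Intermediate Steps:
$U{\left(Q \right)} = \frac{2 Q}{-3 + Q}$
$f{\left(C \right)} = 6 C^{3}$ ($f{\left(C \right)} = \left(2 \cdot 5 \frac{1}{-3 + 5} C + C\right) C C = \left(2 \cdot 5 \cdot \frac{1}{2} C + C\right) C^{2} = \left(5 C + C\right) C^{2} = 6 C C^{2} = 6 C^{3}$)
$- f{\left(-162 \right)} = - 6 \left(-162\right)^{3} = - 6 \left(-4251528\right) = \left(-1\right) \left(-25509168\right) = 25509168$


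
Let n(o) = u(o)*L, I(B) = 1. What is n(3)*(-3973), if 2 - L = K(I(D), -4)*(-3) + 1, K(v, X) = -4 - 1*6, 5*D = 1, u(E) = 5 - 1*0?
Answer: 576085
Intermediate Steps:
u(E) = 5 (u(E) = 5 + 0 = 5)
D = ⅕ (D = (⅕)*1 = ⅕ ≈ 0.20000)
K(v, X) = -10 (K(v, X) = -4 - 6 = -10)
L = -29 (L = 2 - (-10*(-3) + 1) = 2 - (30 + 1) = 2 - 1*31 = 2 - 31 = -29)
n(o) = -145 (n(o) = 5*(-29) = -145)
n(3)*(-3973) = -145*(-3973) = 576085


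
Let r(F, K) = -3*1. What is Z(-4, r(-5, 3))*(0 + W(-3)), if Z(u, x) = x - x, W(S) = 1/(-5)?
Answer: 0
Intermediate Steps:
W(S) = -⅕
r(F, K) = -3
Z(u, x) = 0
Z(-4, r(-5, 3))*(0 + W(-3)) = 0*(0 - ⅕) = 0*(-⅕) = 0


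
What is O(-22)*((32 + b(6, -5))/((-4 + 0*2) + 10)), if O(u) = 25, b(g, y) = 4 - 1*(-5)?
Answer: 1025/6 ≈ 170.83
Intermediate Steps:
b(g, y) = 9 (b(g, y) = 4 + 5 = 9)
O(-22)*((32 + b(6, -5))/((-4 + 0*2) + 10)) = 25*((32 + 9)/((-4 + 0*2) + 10)) = 25*(41/((-4 + 0) + 10)) = 25*(41/(-4 + 10)) = 25*(41/6) = 1025/6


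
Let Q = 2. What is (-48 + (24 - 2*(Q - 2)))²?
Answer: 576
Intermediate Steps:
(-48 + (24 - 2*(Q - 2)))² = (-48 + (24 - 2*(2 - 2)))² = (-48 + (24 - 2*0))² = (-48 + (24 - 1*0))² = (-48 + (24 + 0))² = (-48 + 24)² = (-24)² = 576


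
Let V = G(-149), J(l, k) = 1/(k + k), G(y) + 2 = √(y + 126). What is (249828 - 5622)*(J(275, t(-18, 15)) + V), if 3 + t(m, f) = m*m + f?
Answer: -54661443/112 + 244206*I*√23 ≈ -4.8805e+5 + 1.1712e+6*I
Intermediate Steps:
t(m, f) = -3 + f + m² (t(m, f) = -3 + (m*m + f) = -3 + (m² + f) = -3 + (f + m²) = -3 + f + m²)
G(y) = -2 + √(126 + y) (G(y) = -2 + √(y + 126) = -2 + √(126 + y))
J(l, k) = 1/(2*k)
V = -2 + I*√23 (V = -2 + √(126 - 149) = -2 + √(-23) = -2 + I*√23 ≈ -2.0 + 4.7958*I)
(249828 - 5622)*(J(275, t(-18, 15)) + V) = (249828 - 5622)*(1/(2*(-3 + 15 + (-18)²)) + (-2 + I*√23)) = 244206*(1/(2*(-3 + 15 + 324)) + (-2 + I*√23)) = 244206*((½)/336 + (-2 + I*√23)) = 244206*((½)*(1/336) + (-2 + I*√23)) = 244206*(1/672 + (-2 + I*√23)) = 244206*(-1343/672 + I*√23) = -54661443/112 + 244206*I*√23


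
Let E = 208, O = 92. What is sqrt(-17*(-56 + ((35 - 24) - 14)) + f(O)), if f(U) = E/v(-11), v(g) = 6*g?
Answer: sqrt(1088835)/33 ≈ 31.620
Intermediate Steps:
f(U) = -104/33 (f(U) = 208/((6*(-11))) = 208/(-66) = 208*(-1/66) = -104/33)
sqrt(-17*(-56 + ((35 - 24) - 14)) + f(O)) = sqrt(-17*(-56 + ((35 - 24) - 14)) - 104/33) = sqrt(-17*(-56 + (11 - 14)) - 104/33) = sqrt(-17*(-56 - 3) - 104/33) = sqrt(-17*(-59) - 104/33) = sqrt(1003 - 104/33) = sqrt(32995/33) = sqrt(1088835)/33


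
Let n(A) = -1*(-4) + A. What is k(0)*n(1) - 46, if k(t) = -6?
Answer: -76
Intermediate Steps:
n(A) = 4 + A
k(0)*n(1) - 46 = -6*(4 + 1) - 46 = -6*5 - 46 = -30 - 46 = -76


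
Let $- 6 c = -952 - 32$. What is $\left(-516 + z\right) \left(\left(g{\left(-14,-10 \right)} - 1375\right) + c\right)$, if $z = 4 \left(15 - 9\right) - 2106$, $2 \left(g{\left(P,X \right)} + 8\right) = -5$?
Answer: $3173457$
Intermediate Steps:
$g{\left(P,X \right)} = - \frac{21}{2}$ ($g{\left(P,X \right)} = -8 + \frac{1}{2} \left(-5\right) = -8 - \frac{5}{2} = - \frac{21}{2}$)
$z = -2082$ ($z = 4 \cdot 6 - 2106 = 24 - 2106 = -2082$)
$c = 164$ ($c = - \frac{-952 - 32}{6} = \left(- \frac{1}{6}\right) \left(-984\right) = 164$)
$\left(-516 + z\right) \left(\left(g{\left(-14,-10 \right)} - 1375\right) + c\right) = \left(-516 - 2082\right) \left(\left(- \frac{21}{2} - 1375\right) + 164\right) = - 2598 \left(\left(- \frac{21}{2} - 1375\right) + 164\right) = - 2598 \left(- \frac{2771}{2} + 164\right) = \left(-2598\right) \left(- \frac{2443}{2}\right) = 3173457$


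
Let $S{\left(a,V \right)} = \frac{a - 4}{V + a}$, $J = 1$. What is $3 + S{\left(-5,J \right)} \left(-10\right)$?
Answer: $- \frac{39}{2} \approx -19.5$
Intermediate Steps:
$S{\left(a,V \right)} = \frac{-4 + a}{V + a}$
$3 + S{\left(-5,J \right)} \left(-10\right) = 3 + \frac{-4 - 5}{1 - 5} \left(-10\right) = 3 + \frac{1}{-4} \left(-9\right) \left(-10\right) = 3 + \left(- \frac{1}{4}\right) \left(-9\right) \left(-10\right) = 3 + \frac{9}{4} \left(-10\right) = 3 - \frac{45}{2} = - \frac{39}{2}$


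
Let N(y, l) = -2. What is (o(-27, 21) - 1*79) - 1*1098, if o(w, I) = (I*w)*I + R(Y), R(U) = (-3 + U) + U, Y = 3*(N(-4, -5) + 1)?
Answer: -13093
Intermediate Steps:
Y = -3 (Y = 3*(-2 + 1) = 3*(-1) = -3)
R(U) = -3 + 2*U
o(w, I) = -9 + w*I² (o(w, I) = (I*w)*I + (-3 + 2*(-3)) = w*I² + (-3 - 6) = w*I² - 9 = -9 + w*I²)
(o(-27, 21) - 1*79) - 1*1098 = ((-9 - 27*21²) - 1*79) - 1*1098 = ((-9 - 27*441) - 79) - 1098 = ((-9 - 11907) - 79) - 1098 = (-11916 - 79) - 1098 = -11995 - 1098 = -13093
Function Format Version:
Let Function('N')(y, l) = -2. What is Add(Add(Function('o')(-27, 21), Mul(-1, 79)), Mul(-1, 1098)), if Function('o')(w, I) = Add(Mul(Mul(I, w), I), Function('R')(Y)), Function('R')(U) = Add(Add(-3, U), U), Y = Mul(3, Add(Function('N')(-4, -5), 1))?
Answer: -13093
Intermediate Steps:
Y = -3 (Y = Mul(3, Add(-2, 1)) = Mul(3, -1) = -3)
Function('R')(U) = Add(-3, Mul(2, U))
Function('o')(w, I) = Add(-9, Mul(w, Pow(I, 2))) (Function('o')(w, I) = Add(Mul(Mul(I, w), I), Add(-3, Mul(2, -3))) = Add(Mul(w, Pow(I, 2)), Add(-3, -6)) = Add(Mul(w, Pow(I, 2)), -9) = Add(-9, Mul(w, Pow(I, 2))))
Add(Add(Function('o')(-27, 21), Mul(-1, 79)), Mul(-1, 1098)) = Add(Add(Add(-9, Mul(-27, Pow(21, 2))), Mul(-1, 79)), Mul(-1, 1098)) = Add(Add(Add(-9, Mul(-27, 441)), -79), -1098) = Add(Add(Add(-9, -11907), -79), -1098) = Add(Add(-11916, -79), -1098) = Add(-11995, -1098) = -13093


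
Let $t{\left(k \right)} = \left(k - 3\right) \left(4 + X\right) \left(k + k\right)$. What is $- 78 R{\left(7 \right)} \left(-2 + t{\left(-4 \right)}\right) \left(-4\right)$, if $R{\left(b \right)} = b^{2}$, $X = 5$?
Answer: $7674576$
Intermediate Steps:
$t{\left(k \right)} = 2 k \left(-27 + 9 k\right)$ ($t{\left(k \right)} = \left(k - 3\right) \left(4 + 5\right) \left(k + k\right) = \left(-3 + k\right) 9 \cdot 2 k = \left(-27 + 9 k\right) 2 k = 2 k \left(-27 + 9 k\right)$)
$- 78 R{\left(7 \right)} \left(-2 + t{\left(-4 \right)}\right) \left(-4\right) = - 78 \cdot 7^{2} \left(-2 + 18 \left(-4\right) \left(-3 - 4\right)\right) \left(-4\right) = \left(-78\right) 49 \left(-2 + 18 \left(-4\right) \left(-7\right)\right) \left(-4\right) = - 3822 \left(-2 + 504\right) \left(-4\right) = - 3822 \cdot 502 \left(-4\right) = \left(-3822\right) \left(-2008\right) = 7674576$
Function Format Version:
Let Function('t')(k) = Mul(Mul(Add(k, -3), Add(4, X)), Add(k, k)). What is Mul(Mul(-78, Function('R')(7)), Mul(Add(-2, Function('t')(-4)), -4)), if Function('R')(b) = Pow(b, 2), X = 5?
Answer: 7674576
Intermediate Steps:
Function('t')(k) = Mul(2, k, Add(-27, Mul(9, k))) (Function('t')(k) = Mul(Mul(Add(k, -3), Add(4, 5)), Add(k, k)) = Mul(Mul(Add(-3, k), 9), Mul(2, k)) = Mul(Add(-27, Mul(9, k)), Mul(2, k)) = Mul(2, k, Add(-27, Mul(9, k))))
Mul(Mul(-78, Function('R')(7)), Mul(Add(-2, Function('t')(-4)), -4)) = Mul(Mul(-78, Pow(7, 2)), Mul(Add(-2, Mul(18, -4, Add(-3, -4))), -4)) = Mul(Mul(-78, 49), Mul(Add(-2, Mul(18, -4, -7)), -4)) = Mul(-3822, Mul(Add(-2, 504), -4)) = Mul(-3822, Mul(502, -4)) = Mul(-3822, -2008) = 7674576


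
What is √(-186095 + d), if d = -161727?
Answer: I*√347822 ≈ 589.76*I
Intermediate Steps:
√(-186095 + d) = √(-186095 - 161727) = √(-347822) = I*√347822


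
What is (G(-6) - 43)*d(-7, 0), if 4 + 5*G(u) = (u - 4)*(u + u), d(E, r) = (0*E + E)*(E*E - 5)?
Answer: 30492/5 ≈ 6098.4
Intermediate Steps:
d(E, r) = E*(-5 + E**2) (d(E, r) = (0 + E)*(E**2 - 5) = E*(-5 + E**2))
G(u) = -4/5 + 2*u*(-4 + u)/5 (G(u) = -4/5 + ((u - 4)*(u + u))/5 = -4/5 + ((-4 + u)*(2*u))/5 = -4/5 + (2*u*(-4 + u))/5 = -4/5 + 2*u*(-4 + u)/5)
(G(-6) - 43)*d(-7, 0) = ((-4/5 - 8/5*(-6) + (2/5)*(-6)**2) - 43)*(-7*(-5 + (-7)**2)) = ((-4/5 + 48/5 + (2/5)*36) - 43)*(-7*(-5 + 49)) = ((-4/5 + 48/5 + 72/5) - 43)*(-7*44) = (116/5 - 43)*(-308) = -99/5*(-308) = 30492/5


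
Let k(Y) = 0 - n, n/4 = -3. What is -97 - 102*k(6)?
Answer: -1321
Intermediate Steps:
n = -12 (n = 4*(-3) = -12)
k(Y) = 12 (k(Y) = 0 - 1*(-12) = 0 + 12 = 12)
-97 - 102*k(6) = -97 - 102*12 = -97 - 1224 = -1321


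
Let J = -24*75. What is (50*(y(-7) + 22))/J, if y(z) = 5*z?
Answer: 13/36 ≈ 0.36111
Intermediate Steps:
J = -1800
(50*(y(-7) + 22))/J = (50*(5*(-7) + 22))/(-1800) = (50*(-35 + 22))*(-1/1800) = (50*(-13))*(-1/1800) = -650*(-1/1800) = 13/36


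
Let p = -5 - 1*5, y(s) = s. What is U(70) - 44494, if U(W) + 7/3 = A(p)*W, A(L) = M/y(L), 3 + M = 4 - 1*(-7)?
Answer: -133657/3 ≈ -44552.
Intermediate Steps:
M = 8 (M = -3 + (4 - 1*(-7)) = -3 + (4 + 7) = -3 + 11 = 8)
p = -10 (p = -5 - 5 = -10)
A(L) = 8/L
U(W) = -7/3 - 4*W/5 (U(W) = -7/3 + (8/(-10))*W = -7/3 + (8*(-⅒))*W = -7/3 - 4*W/5)
U(70) - 44494 = (-7/3 - ⅘*70) - 44494 = (-7/3 - 56) - 44494 = -175/3 - 44494 = -133657/3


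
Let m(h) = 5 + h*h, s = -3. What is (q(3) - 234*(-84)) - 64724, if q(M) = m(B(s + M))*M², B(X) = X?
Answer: -45023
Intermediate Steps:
m(h) = 5 + h²
q(M) = M²*(5 + (-3 + M)²) (q(M) = (5 + (-3 + M)²)*M² = M²*(5 + (-3 + M)²))
(q(3) - 234*(-84)) - 64724 = (3²*(5 + (-3 + 3)²) - 234*(-84)) - 64724 = (9*(5 + 0²) + 19656) - 64724 = (9*(5 + 0) + 19656) - 64724 = (9*5 + 19656) - 64724 = (45 + 19656) - 64724 = 19701 - 64724 = -45023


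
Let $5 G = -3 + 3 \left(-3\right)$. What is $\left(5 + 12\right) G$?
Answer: $- \frac{204}{5} \approx -40.8$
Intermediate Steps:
$G = - \frac{12}{5}$ ($G = \frac{-3 + 3 \left(-3\right)}{5} = \frac{-3 - 9}{5} = \frac{1}{5} \left(-12\right) = - \frac{12}{5} \approx -2.4$)
$\left(5 + 12\right) G = \left(5 + 12\right) \left(- \frac{12}{5}\right) = 17 \left(- \frac{12}{5}\right) = - \frac{204}{5}$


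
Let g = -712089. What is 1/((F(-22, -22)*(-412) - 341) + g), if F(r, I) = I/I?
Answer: -1/712842 ≈ -1.4028e-6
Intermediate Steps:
F(r, I) = 1
1/((F(-22, -22)*(-412) - 341) + g) = 1/((1*(-412) - 341) - 712089) = 1/((-412 - 341) - 712089) = 1/(-753 - 712089) = 1/(-712842) = -1/712842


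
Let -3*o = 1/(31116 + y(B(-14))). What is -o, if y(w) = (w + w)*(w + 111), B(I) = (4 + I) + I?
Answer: 1/80820 ≈ 1.2373e-5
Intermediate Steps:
B(I) = 4 + 2*I
y(w) = 2*w*(111 + w) (y(w) = (2*w)*(111 + w) = 2*w*(111 + w))
o = -1/80820 (o = -1/(3*(31116 + 2*(4 + 2*(-14))*(111 + (4 + 2*(-14))))) = -1/(3*(31116 + 2*(4 - 28)*(111 + (4 - 28)))) = -1/(3*(31116 + 2*(-24)*(111 - 24))) = -1/(3*(31116 + 2*(-24)*87)) = -1/(3*(31116 - 4176)) = -1/3/26940 = -1/3*1/26940 = -1/80820 ≈ -1.2373e-5)
-o = -1*(-1/80820) = 1/80820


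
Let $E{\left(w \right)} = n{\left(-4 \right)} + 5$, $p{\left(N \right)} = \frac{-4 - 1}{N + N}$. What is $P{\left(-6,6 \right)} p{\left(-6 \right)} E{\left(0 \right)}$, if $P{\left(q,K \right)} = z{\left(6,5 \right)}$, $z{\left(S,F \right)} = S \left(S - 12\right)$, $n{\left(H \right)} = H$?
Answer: $-15$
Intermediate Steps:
$p{\left(N \right)} = - \frac{5}{2 N}$
$E{\left(w \right)} = 1$ ($E{\left(w \right)} = -4 + 5 = 1$)
$z{\left(S,F \right)} = S \left(-12 + S\right)$ ($z{\left(S,F \right)} = S \left(S - 12\right) = S \left(-12 + S\right)$)
$P{\left(q,K \right)} = -36$ ($P{\left(q,K \right)} = 6 \left(-12 + 6\right) = 6 \left(-6\right) = -36$)
$P{\left(-6,6 \right)} p{\left(-6 \right)} E{\left(0 \right)} = - 36 \left(- \frac{5}{2 \left(-6\right)}\right) 1 = - 36 \left(\left(- \frac{5}{2}\right) \left(- \frac{1}{6}\right)\right) 1 = \left(-36\right) \frac{5}{12} \cdot 1 = \left(-15\right) 1 = -15$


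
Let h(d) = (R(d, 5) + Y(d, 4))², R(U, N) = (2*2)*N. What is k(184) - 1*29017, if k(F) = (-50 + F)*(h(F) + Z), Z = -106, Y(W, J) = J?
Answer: 33963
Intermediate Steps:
R(U, N) = 4*N
h(d) = 576 (h(d) = (4*5 + 4)² = (20 + 4)² = 24² = 576)
k(F) = -23500 + 470*F (k(F) = (-50 + F)*(576 - 106) = (-50 + F)*470 = -23500 + 470*F)
k(184) - 1*29017 = (-23500 + 470*184) - 1*29017 = (-23500 + 86480) - 29017 = 62980 - 29017 = 33963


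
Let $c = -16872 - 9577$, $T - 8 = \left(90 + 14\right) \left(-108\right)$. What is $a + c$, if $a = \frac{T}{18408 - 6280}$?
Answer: $- \frac{40098087}{1516} \approx -26450.0$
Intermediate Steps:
$T = -11224$ ($T = 8 + \left(90 + 14\right) \left(-108\right) = 8 + 104 \left(-108\right) = 8 - 11232 = -11224$)
$c = -26449$ ($c = -16872 - 9577 = -26449$)
$a = - \frac{1403}{1516}$ ($a = - \frac{11224}{18408 - 6280} = - \frac{11224}{12128} = \left(-11224\right) \frac{1}{12128} = - \frac{1403}{1516} \approx -0.92546$)
$a + c = - \frac{1403}{1516} - 26449 = - \frac{40098087}{1516}$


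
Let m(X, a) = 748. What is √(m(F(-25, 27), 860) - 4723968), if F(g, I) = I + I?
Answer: 2*I*√1180805 ≈ 2173.3*I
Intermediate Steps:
F(g, I) = 2*I
√(m(F(-25, 27), 860) - 4723968) = √(748 - 4723968) = √(-4723220) = 2*I*√1180805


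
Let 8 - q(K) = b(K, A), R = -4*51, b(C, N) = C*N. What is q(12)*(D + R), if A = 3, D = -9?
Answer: 5964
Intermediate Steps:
R = -204
q(K) = 8 - 3*K (q(K) = 8 - K*3 = 8 - 3*K)
q(12)*(D + R) = (8 - 3*12)*(-9 - 204) = (8 - 36)*(-213) = -28*(-213) = 5964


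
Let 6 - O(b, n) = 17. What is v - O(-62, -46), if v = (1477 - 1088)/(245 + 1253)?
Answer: 16867/1498 ≈ 11.260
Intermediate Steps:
O(b, n) = -11 (O(b, n) = 6 - 1*17 = 6 - 17 = -11)
v = 389/1498 ≈ 0.25968
v - O(-62, -46) = 389/1498 - 1*(-11) = 389/1498 + 11 = 16867/1498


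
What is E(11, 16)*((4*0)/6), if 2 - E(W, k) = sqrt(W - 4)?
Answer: 0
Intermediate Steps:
E(W, k) = 2 - sqrt(-4 + W) (E(W, k) = 2 - sqrt(W - 4) = 2 - sqrt(-4 + W))
E(11, 16)*((4*0)/6) = (2 - sqrt(-4 + 11))*((4*0)/6) = (2 - sqrt(7))*(0*(1/6)) = (2 - sqrt(7))*0 = 0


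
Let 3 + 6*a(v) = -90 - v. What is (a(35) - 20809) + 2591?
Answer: -54718/3 ≈ -18239.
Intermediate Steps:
a(v) = -31/2 - v/6 (a(v) = -½ + (-90 - v)/6 = -½ + (-15 - v/6) = -31/2 - v/6)
(a(35) - 20809) + 2591 = ((-31/2 - ⅙*35) - 20809) + 2591 = ((-31/2 - 35/6) - 20809) + 2591 = (-64/3 - 20809) + 2591 = -62491/3 + 2591 = -54718/3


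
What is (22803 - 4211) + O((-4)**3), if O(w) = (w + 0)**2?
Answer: 22688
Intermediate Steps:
O(w) = w**2
(22803 - 4211) + O((-4)**3) = (22803 - 4211) + ((-4)**3)**2 = 18592 + (-64)**2 = 18592 + 4096 = 22688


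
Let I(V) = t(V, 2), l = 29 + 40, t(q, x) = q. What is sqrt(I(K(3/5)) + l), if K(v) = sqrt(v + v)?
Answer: sqrt(1725 + 5*sqrt(30))/5 ≈ 8.3723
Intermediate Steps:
K(v) = sqrt(2)*sqrt(v) (K(v) = sqrt(2*v) = sqrt(2)*sqrt(v))
l = 69
I(V) = V
sqrt(I(K(3/5)) + l) = sqrt(sqrt(2)*sqrt(3/5) + 69) = sqrt(sqrt(2)*(sqrt(15)/5) + 69) = sqrt(sqrt(30)/5 + 69) = sqrt(69 + sqrt(30)/5)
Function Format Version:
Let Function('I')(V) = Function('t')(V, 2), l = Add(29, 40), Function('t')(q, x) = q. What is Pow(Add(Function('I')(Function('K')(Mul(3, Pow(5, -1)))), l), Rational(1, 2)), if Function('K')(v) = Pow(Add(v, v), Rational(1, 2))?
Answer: Mul(Rational(1, 5), Pow(Add(1725, Mul(5, Pow(30, Rational(1, 2)))), Rational(1, 2))) ≈ 8.3723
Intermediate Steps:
Function('K')(v) = Mul(Pow(2, Rational(1, 2)), Pow(v, Rational(1, 2))) (Function('K')(v) = Pow(Mul(2, v), Rational(1, 2)) = Mul(Pow(2, Rational(1, 2)), Pow(v, Rational(1, 2))))
l = 69
Function('I')(V) = V
Pow(Add(Function('I')(Function('K')(Mul(3, Pow(5, -1)))), l), Rational(1, 2)) = Pow(Add(Mul(Pow(2, Rational(1, 2)), Pow(Mul(3, Pow(5, -1)), Rational(1, 2))), 69), Rational(1, 2)) = Pow(Add(Mul(Pow(2, Rational(1, 2)), Pow(Mul(3, Rational(1, 5)), Rational(1, 2))), 69), Rational(1, 2)) = Pow(Add(Mul(Pow(2, Rational(1, 2)), Pow(Rational(3, 5), Rational(1, 2))), 69), Rational(1, 2)) = Pow(Add(Mul(Pow(2, Rational(1, 2)), Mul(Rational(1, 5), Pow(15, Rational(1, 2)))), 69), Rational(1, 2)) = Pow(Add(Mul(Rational(1, 5), Pow(30, Rational(1, 2))), 69), Rational(1, 2)) = Pow(Add(69, Mul(Rational(1, 5), Pow(30, Rational(1, 2)))), Rational(1, 2))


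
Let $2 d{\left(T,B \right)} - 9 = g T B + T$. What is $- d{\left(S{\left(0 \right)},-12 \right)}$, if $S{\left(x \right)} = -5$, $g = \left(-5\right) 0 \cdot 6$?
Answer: $-2$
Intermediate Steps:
$g = 0$ ($g = 0 \cdot 6 = 0$)
$d{\left(T,B \right)} = \frac{9}{2} + \frac{T}{2}$ ($d{\left(T,B \right)} = \frac{9}{2} + \frac{0 T B + T}{2} = \frac{9}{2} + \frac{0 B + T}{2} = \frac{9}{2} + \frac{0 + T}{2} = \frac{9}{2} + \frac{T}{2}$)
$- d{\left(S{\left(0 \right)},-12 \right)} = - (\frac{9}{2} + \frac{1}{2} \left(-5\right)) = - (\frac{9}{2} - \frac{5}{2}) = \left(-1\right) 2 = -2$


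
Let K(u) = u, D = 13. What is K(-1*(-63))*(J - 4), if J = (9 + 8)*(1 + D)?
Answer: 14742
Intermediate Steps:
J = 238 (J = (9 + 8)*(1 + 13) = 17*14 = 238)
K(-1*(-63))*(J - 4) = (-1*(-63))*(238 - 4) = 63*234 = 14742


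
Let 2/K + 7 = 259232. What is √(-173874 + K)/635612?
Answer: I*√29209789026382/8238326035 ≈ 0.00065603*I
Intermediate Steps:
K = 2/259225 (K = 2/(-7 + 259232) = 2/259225 ≈ 7.7153e-6)
√(-173874 + K)/635612 = √(-173874 + 2/259225)/635612 = √(-45072487648/259225)*(1/635612) = (4*I*√29209789026382/51845)*(1/635612) = I*√29209789026382/8238326035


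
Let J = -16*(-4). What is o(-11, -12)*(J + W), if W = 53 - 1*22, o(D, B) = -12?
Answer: -1140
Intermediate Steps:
J = 64
W = 31 (W = 53 - 22 = 31)
o(-11, -12)*(J + W) = -12*(64 + 31) = -12*95 = -1140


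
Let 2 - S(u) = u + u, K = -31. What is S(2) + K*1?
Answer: -33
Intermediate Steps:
S(u) = 2 - 2*u (S(u) = 2 - (u + u) = 2 - 2*u)
S(2) + K*1 = (2 - 2*2) - 31*1 = (2 - 4) - 31 = -2 - 31 = -33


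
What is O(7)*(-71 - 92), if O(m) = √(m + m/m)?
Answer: -326*√2 ≈ -461.03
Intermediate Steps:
O(m) = √(1 + m) (O(m) = √(m + 1) = √(1 + m))
O(7)*(-71 - 92) = √(1 + 7)*(-71 - 92) = √8*(-163) = (2*√2)*(-163) = -326*√2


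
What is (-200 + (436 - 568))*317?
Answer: -105244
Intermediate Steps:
(-200 + (436 - 568))*317 = (-200 - 132)*317 = -332*317 = -105244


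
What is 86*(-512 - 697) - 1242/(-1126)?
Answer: -58536741/563 ≈ -1.0397e+5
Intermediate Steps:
86*(-512 - 697) - 1242/(-1126) = 86*(-1209) - 1242*(-1/1126) = -103974 + 621/563 = -58536741/563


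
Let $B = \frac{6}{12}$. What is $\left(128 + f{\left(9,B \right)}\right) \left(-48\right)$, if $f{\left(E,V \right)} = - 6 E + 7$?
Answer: $-3888$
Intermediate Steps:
$B = \frac{1}{2}$ ($B = 6 \cdot \frac{1}{12} = \frac{1}{2} \approx 0.5$)
$f{\left(E,V \right)} = 7 - 6 E$
$\left(128 + f{\left(9,B \right)}\right) \left(-48\right) = \left(128 + \left(7 - 54\right)\right) \left(-48\right) = \left(128 - 47\right) \left(-48\right) = 81 \left(-48\right) = -3888$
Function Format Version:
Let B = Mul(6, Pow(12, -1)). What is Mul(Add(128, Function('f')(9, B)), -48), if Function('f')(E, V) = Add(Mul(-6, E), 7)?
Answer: -3888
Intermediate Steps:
B = Rational(1, 2) (B = Mul(6, Rational(1, 12)) = Rational(1, 2) ≈ 0.50000)
Function('f')(E, V) = Add(7, Mul(-6, E))
Mul(Add(128, Function('f')(9, B)), -48) = Mul(Add(128, Add(7, Mul(-6, 9))), -48) = Mul(Add(128, Add(7, -54)), -48) = Mul(Add(128, -47), -48) = Mul(81, -48) = -3888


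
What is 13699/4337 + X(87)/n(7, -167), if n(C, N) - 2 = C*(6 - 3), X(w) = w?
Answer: 692396/99751 ≈ 6.9412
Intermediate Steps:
n(C, N) = 2 + 3*C (n(C, N) = 2 + C*(6 - 3) = 2 + C*3 = 2 + 3*C)
13699/4337 + X(87)/n(7, -167) = 13699/4337 + 87/(2 + 3*7) = 13699*(1/4337) + 87/(2 + 21) = 13699/4337 + 87/23 = 692396/99751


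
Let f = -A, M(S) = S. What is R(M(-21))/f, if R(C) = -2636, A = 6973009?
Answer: 2636/6973009 ≈ 0.00037803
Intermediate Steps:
f = -6973009 (f = -1*6973009 = -6973009)
R(M(-21))/f = -2636/(-6973009) = -2636*(-1/6973009) = 2636/6973009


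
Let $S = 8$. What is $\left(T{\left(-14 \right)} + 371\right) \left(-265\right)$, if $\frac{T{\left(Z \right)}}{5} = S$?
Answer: $-108915$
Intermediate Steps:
$T{\left(Z \right)} = 40$ ($T{\left(Z \right)} = 5 \cdot 8 = 40$)
$\left(T{\left(-14 \right)} + 371\right) \left(-265\right) = \left(40 + 371\right) \left(-265\right) = 411 \left(-265\right) = -108915$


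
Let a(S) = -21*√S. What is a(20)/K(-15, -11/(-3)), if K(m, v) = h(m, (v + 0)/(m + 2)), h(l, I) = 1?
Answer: -42*√5 ≈ -93.915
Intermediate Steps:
K(m, v) = 1
a(20)/K(-15, -11/(-3)) = -42*√5/1 = -42*√5*1 = -42*√5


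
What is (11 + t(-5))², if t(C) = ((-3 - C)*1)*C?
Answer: 1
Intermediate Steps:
t(C) = C*(-3 - C) (t(C) = (-3 - C)*C = C*(-3 - C))
(11 + t(-5))² = (11 - 1*(-5)*(3 - 5))² = (11 - 1*(-5)*(-2))² = (11 - 10)² = 1² = 1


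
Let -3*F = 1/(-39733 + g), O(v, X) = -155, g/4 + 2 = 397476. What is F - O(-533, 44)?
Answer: 720825794/4650489 ≈ 155.00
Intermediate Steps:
g = 1589896 (g = -8 + 4*397476 = -8 + 1589904 = 1589896)
F = -1/4650489 (F = -1/(3*(-39733 + 1589896)) = -1/3/1550163 = -1/3*1/1550163 = -1/4650489 ≈ -2.1503e-7)
F - O(-533, 44) = -1/4650489 - 1*(-155) = -1/4650489 + 155 = 720825794/4650489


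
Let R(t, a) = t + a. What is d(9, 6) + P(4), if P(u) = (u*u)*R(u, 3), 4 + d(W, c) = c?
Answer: 114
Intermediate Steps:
d(W, c) = -4 + c
R(t, a) = a + t
P(u) = u²*(3 + u) (P(u) = (u*u)*(3 + u) = u²*(3 + u))
d(9, 6) + P(4) = (-4 + 6) + 4²*(3 + 4) = 2 + 16*7 = 2 + 112 = 114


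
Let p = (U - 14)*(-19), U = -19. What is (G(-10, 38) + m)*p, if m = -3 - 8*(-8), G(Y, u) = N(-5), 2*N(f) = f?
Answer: 73359/2 ≈ 36680.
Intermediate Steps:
N(f) = f/2
p = 627 (p = (-19 - 14)*(-19) = -33*(-19) = 627)
G(Y, u) = -5/2 (G(Y, u) = (½)*(-5) = -5/2)
m = 61 (m = -3 + 64 = 61)
(G(-10, 38) + m)*p = (-5/2 + 61)*627 = (117/2)*627 = 73359/2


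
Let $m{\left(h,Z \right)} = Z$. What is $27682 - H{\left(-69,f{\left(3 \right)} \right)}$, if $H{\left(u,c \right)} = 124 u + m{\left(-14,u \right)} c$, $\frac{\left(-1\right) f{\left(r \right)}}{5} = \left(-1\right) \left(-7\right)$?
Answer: $33823$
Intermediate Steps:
$f{\left(r \right)} = -35$ ($f{\left(r \right)} = - 5 \left(\left(-1\right) \left(-7\right)\right) = \left(-5\right) 7 = -35$)
$H{\left(u,c \right)} = 124 u + c u$ ($H{\left(u,c \right)} = 124 u + u c = 124 u + c u$)
$27682 - H{\left(-69,f{\left(3 \right)} \right)} = 27682 - - 69 \left(124 - 35\right) = 27682 - \left(-69\right) 89 = 27682 - -6141 = 27682 + 6141 = 33823$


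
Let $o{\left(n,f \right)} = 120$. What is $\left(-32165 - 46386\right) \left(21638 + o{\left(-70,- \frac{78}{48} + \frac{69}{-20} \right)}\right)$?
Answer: $-1709112658$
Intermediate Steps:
$\left(-32165 - 46386\right) \left(21638 + o{\left(-70,- \frac{78}{48} + \frac{69}{-20} \right)}\right) = \left(-32165 - 46386\right) \left(21638 + 120\right) = \left(-78551\right) 21758 = -1709112658$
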